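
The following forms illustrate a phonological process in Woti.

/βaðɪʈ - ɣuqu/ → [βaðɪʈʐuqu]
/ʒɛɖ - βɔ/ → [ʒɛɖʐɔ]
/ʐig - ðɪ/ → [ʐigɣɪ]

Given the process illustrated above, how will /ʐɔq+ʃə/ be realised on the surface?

The data show progressive place assimilation: /ɣ/ → [ʐ] after /ʈ/; /β/ → [ʐ] after /ɖ/; /ð/ → [ɣ] after /g/. In each pair only place changes, matching the preceding consonant, while manner and voice stay constant.
/ʃ/ is a voiceless postalveolar fricative. The preceding trigger /q/ is uvular, so /ʃ/ must become uvular as well.
A voiceless uvular fricative is [χ], so the surface segment is [χ].

[ʐɔqχə]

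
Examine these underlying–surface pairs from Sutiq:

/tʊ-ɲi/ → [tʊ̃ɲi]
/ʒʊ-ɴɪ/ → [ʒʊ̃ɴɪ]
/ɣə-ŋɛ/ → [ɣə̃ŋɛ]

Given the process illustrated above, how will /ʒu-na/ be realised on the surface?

The data show regressive nasality assimilation (vowel nasalisation): /ʊ/ → [ʊ̃] before /ɲ/; /ʊ/ → [ʊ̃] before /ɴ/; /ə/ → [ə̃] before /ŋ/ — a vowel is nasalised by an immediately following nasal consonant.
The vowel /u/ is adjacent to the following nasal /n/, so it acquires [+nasal] and surfaces as [ũ].

[ʒũna]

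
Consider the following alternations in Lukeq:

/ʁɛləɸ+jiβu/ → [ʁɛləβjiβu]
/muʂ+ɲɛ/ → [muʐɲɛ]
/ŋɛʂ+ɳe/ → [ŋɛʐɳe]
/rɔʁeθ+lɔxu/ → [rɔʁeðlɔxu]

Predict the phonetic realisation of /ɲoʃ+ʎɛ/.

The data show regressive voicing assimilation: /ɸ/ → [β] before /j/; /ʂ/ → [ʐ] before /ɲ/; /ʂ/ → [ʐ] before /ɳ/; /θ/ → [ð] before /l/. In each pair only voicing changes, matching the following consonant, while place and manner stay constant.
/ʃ/ is a voiceless postalveolar fricative. The following trigger /ʎ/ is voiced, so /ʃ/ must become voiced as well.
The voiced postalveolar fricative is [ʒ], so /ʃ/ → [ʒ].

[ɲoʒʎɛ]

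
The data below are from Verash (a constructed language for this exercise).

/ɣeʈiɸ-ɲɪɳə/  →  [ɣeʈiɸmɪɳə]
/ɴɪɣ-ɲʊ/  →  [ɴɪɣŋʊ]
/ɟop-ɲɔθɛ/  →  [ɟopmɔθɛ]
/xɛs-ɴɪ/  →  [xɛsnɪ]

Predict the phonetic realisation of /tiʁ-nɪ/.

[tiʁɴɪ]

The data show progressive place assimilation: /ɲ/ → [m] after /ɸ/; /ɲ/ → [ŋ] after /ɣ/; /ɲ/ → [m] after /p/; /ɴ/ → [n] after /s/. In each pair only place changes, matching the preceding consonant, while manner and voice stay constant.
The rule targets /n/ (voiced alveolar nasal), which sits after the trigger /ʁ/ (uvular).
The voiced uvular nasal is [ɴ], so /n/ → [ɴ].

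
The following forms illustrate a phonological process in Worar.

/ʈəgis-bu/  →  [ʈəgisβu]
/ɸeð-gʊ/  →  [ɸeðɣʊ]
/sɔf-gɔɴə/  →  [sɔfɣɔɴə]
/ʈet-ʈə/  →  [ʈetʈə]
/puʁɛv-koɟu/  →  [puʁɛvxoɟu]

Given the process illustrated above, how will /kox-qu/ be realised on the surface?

The data show progressive manner assimilation: /b/ → [β] after /s/; /g/ → [ɣ] after /ð/; /g/ → [ɣ] after /f/; /k/ → [x] after /v/. In each pair only manner changes, matching the preceding consonant, while place and voice stay constant.
No alternation appears in [ʈetʈə]: there the adjacent consonants already agree in manner (/ʈ/ and /t/ are both stops), so this form is consistent with the same rule.
The rule targets /q/ (voiceless uvular stop), which sits after the trigger /x/ (fricative).
A voiceless uvular fricative is [χ], so the surface segment is [χ].

[koxχu]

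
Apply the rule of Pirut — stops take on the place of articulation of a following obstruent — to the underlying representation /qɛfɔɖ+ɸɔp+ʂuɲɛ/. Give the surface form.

/ɖ/ is a voiced retroflex stop. The following trigger /ɸ/ is bilabial, so /ɖ/ must become bilabial as well.
The voiced bilabial stop is [b], so /ɖ/ → [b].
At the second juncture, /p/ likewise becomes [ʈ] adjacent to /ʂ/.

[qɛfɔbɸɔʈʂuɲɛ]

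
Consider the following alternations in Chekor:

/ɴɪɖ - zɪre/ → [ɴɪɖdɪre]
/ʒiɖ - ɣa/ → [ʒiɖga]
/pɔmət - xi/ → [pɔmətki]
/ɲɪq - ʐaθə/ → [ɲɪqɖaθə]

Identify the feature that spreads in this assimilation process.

Underlying /z/ is realised as [d] next to /ɖ/; /ɖ/ itself does not change.
/z/ is a fricative while /ɖ/ is a stop; the output [d] is a stop, matching the trigger — so the feature that spreads is manner.
The same holds elsewhere in the data: /ɣ/ → [g] after /ɖ/ (fricative → stop, matching a stop); /x/ → [k] after /t/ (fricative → stop, matching a stop); /ʐ/ → [ɖ] after /q/ (fricative → stop, matching a stop) — only manner changes, and always toward the preceding segment.

manner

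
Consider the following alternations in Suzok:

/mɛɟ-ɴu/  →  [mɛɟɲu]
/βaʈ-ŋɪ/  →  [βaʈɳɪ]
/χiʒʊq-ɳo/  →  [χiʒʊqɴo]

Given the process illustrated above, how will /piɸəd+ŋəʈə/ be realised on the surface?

The data show progressive place assimilation: /ɴ/ → [ɲ] after /ɟ/; /ŋ/ → [ɳ] after /ʈ/; /ɳ/ → [ɴ] after /q/. In each pair only place changes, matching the preceding consonant, while manner and voice stay constant.
The rule targets /ŋ/ (voiced velar nasal), which sits after the trigger /d/ (alveolar).
Changing only its place to alveolar gives [n] — the voiced alveolar nasal.

[piɸədnəʈə]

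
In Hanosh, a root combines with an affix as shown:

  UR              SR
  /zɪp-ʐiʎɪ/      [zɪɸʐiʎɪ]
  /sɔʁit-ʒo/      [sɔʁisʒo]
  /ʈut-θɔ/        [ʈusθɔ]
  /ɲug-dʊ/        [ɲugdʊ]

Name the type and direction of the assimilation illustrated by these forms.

regressive manner assimilation

Comparing underlying and surface forms, /p/ → [ɸ] is the alternation; the neighbouring /ʐ/ is constant.
/p/ is a stop while /ʐ/ is a fricative; the output [ɸ] is a fricative, matching the trigger — so the feature that spreads is manner.
Place and voice are unchanged, so the assimilation is partial, not total.
Checking the remaining alternations: /t/ → [s] before /ʒ/ (stop → fricative, matching a fricative); /t/ → [s] before /θ/ (stop → fricative, matching a fricative) — only manner changes, and always toward the following segment.
No alternation appears in [ɲugdʊ]: there the adjacent consonants already agree in manner (/g/ and /d/ are both stops), so this form is consistent with the same rule.
The trigger is the following segment, so the direction is regressive (anticipatory).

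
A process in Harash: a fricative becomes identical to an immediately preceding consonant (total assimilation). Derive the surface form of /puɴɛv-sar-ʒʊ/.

[puɴɛvvarrʊ]

/s/ is the segment targeted by the rule; it sits immediately after /v/, so it assimilates completely and surfaces as [v].
At the second juncture, /ʒ/ likewise becomes [r] adjacent to /r/.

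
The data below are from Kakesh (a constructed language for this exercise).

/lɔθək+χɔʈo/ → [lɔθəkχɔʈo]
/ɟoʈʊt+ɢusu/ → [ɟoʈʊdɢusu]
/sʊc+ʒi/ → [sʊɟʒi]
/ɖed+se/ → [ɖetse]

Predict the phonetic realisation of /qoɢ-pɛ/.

[qoqpɛ]

The data show regressive voicing assimilation: /t/ → [d] before /ɢ/; /c/ → [ɟ] before /ʒ/; /d/ → [t] before /s/. In each pair only voicing changes, matching the following consonant, while place and manner stay constant.
Nothing changes in [lɔθəkχɔʈo]: there the adjacent consonants already agree in voicing (/k/ and /χ/ are both voiceless), so this form is consistent with the same rule.
/ɢ/ is a voiced uvular stop. The following trigger /p/ is voiceless, so /ɢ/ must become voiceless as well.
A voiceless uvular stop is [q], so the surface segment is [q].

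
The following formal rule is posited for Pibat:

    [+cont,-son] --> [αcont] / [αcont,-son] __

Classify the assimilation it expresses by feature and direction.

progressive manner assimilation

The shared variable α links the value of [cont] on the target to that of the neighbouring obstruent. [cont] distinguishes stops from fricatives — a manner-of-articulation feature — so this is manner assimilation.
Since the environment is written before the underscore, the trigger precedes the target; the direction is progressive.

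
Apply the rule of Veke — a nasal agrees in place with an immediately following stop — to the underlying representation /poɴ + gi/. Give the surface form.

/ɴ/ is a voiced uvular nasal. The following trigger /g/ is velar, so /ɴ/ must become velar as well.
A voiced velar nasal is [ŋ], so the surface segment is [ŋ].

[poŋgi]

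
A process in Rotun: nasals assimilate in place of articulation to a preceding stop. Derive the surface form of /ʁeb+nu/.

/n/ is a voiced alveolar nasal. The preceding trigger /b/ is bilabial, so /n/ must become bilabial as well.
Changing only its place to bilabial gives [m] — the voiced bilabial nasal.

[ʁebmu]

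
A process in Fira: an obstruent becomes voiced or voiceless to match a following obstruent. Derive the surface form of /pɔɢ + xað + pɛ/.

The rule targets /ɢ/ (voiced uvular stop), which sits before the trigger /x/ (voiceless).
A voiceless uvular stop is [q], so the surface segment is [q].
The same rule applies at the second boundary: /ð/ → [θ] next to /p/.

[pɔqxaθpɛ]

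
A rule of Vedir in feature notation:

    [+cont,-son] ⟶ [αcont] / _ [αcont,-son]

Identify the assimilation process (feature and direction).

regressive manner assimilation

The rule copies [cont] (continuancy) from the environment onto the target fricatives; since [±cont] encodes the stop/fricative manner contrast, the assimilating dimension is manner.
The conditioning segment sits to the right of the focus bar, meaning the trigger follows the segment that changes — regressive assimilation.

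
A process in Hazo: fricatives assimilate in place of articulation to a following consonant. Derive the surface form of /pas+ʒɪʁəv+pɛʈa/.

/s/ is a voiceless alveolar fricative. The following trigger /ʒ/ is postalveolar, so /s/ must become postalveolar as well.
Changing only its place to postalveolar gives [ʃ] — the voiceless postalveolar fricative.
The same rule applies at the second boundary: /v/ → [β] next to /p/.

[paʃʒɪʁəβpɛʈa]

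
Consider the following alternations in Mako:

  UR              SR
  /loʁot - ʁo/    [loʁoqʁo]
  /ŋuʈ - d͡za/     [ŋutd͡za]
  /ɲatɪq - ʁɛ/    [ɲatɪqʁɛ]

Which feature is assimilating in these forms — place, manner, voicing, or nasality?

place

Comparing underlying and surface forms, /t/ → [q] is the alternation; the neighbouring /ʁ/ is constant.
/t/ is alveolar while /ʁ/ is uvular; the output [q] is uvular, matching the trigger — so the feature that spreads is place.
Checking the remaining alternation: /ʈ/ → [t] before /d͡z/ (retroflex → alveolar, matching alveolar) — only place changes, and always toward the following segment.
Nothing changes in [ɲatɪqʁɛ]: there the adjacent consonants already agree in place (/q/ and /ʁ/ are both uvular), so this form is consistent with the same rule.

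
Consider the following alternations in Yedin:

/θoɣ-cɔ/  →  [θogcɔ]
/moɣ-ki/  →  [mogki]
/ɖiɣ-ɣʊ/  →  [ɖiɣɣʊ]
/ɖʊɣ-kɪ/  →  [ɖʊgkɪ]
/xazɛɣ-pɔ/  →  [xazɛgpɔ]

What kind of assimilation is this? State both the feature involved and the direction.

Underlying /ɣ/ is realised as [g] next to /c/; /c/ itself does not change.
The change fricative → stop matches the manner of the following /c/, identifying this as manner assimilation.
Place and voice are unchanged, so the assimilation is partial, not total.
Checking the remaining alternations: /ɣ/ → [g] before /k/ (fricative → stop, matching a stop); /ɣ/ → [g] before /p/ (fricative → stop, matching a stop) — only manner changes, and always toward the following segment.
Nothing changes in [ɖiɣɣʊ]: there the adjacent consonants already agree in manner (/ɣ/ and /ɣ/ are both fricatives), so this form is consistent with the same rule.
The trigger is the following segment, so the direction is regressive (anticipatory).

regressive manner assimilation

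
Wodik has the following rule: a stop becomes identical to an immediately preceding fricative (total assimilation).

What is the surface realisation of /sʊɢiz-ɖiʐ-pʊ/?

/ɖ/ is the segment targeted by the rule; it sits immediately after /z/, so it assimilates completely and surfaces as [z].
At the second juncture, /p/ likewise becomes [ʐ] adjacent to /ʐ/.

[sʊɢizziʐʐʊ]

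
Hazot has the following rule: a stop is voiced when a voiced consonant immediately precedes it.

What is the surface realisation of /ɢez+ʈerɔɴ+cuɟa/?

[ɢezɖerɔɴɟuɟa]

/ʈ/ is a voiceless retroflex stop. The preceding trigger /z/ is voiced, so /ʈ/ must become voiced as well.
Changing only its voicing to voiced gives [ɖ] — the voiced retroflex stop.
The same rule applies at the second boundary: /c/ → [ɟ] next to /ɴ/.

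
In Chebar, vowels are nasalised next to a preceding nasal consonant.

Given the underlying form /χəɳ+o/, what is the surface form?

The vowel /o/ is adjacent to the preceding nasal /ɳ/, so it acquires [+nasal] and surfaces as [õ].

[χəɳõ]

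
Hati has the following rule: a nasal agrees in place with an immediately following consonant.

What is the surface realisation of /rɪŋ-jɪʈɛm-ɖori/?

/ŋ/ is a voiced velar nasal. The following trigger /j/ is palatal, so /ŋ/ must become palatal as well.
Changing only its place to palatal gives [ɲ] — the voiced palatal nasal.
The same rule applies at the second boundary: /m/ → [ɳ] next to /ɖ/.

[rɪɲjɪʈɛɳɖori]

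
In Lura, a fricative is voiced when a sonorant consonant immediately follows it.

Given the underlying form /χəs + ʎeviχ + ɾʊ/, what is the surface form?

/s/ is a voiceless alveolar fricative. The following trigger /ʎ/ is voiced, so /s/ must become voiced as well.
The voiced alveolar fricative is [z], so /s/ → [z].
The same rule applies at the second boundary: /χ/ → [ʁ] next to /ɾ/.

[χəzʎeviʁɾʊ]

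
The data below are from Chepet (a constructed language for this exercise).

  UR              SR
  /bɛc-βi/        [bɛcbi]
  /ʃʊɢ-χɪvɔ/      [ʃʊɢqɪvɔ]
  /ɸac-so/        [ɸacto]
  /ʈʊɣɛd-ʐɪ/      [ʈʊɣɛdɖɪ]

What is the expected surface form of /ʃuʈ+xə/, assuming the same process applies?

[ʃuʈkə]

The data show progressive manner assimilation: /β/ → [b] after /c/; /χ/ → [q] after /ɢ/; /s/ → [t] after /c/; /ʐ/ → [ɖ] after /d/. In each pair only manner changes, matching the preceding consonant, while place and voice stay constant.
/x/ is a voiceless velar fricative. The preceding trigger /ʈ/ is a stop, so /x/ must become a stop as well.
Changing only its manner to stop gives [k] — the voiceless velar stop.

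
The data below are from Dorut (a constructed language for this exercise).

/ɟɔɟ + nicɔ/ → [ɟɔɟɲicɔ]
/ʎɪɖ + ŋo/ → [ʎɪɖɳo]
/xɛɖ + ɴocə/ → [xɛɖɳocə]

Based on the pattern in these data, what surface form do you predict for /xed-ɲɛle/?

The data show progressive place assimilation: /n/ → [ɲ] after /ɟ/; /ŋ/ → [ɳ] after /ɖ/; /ɴ/ → [ɳ] after /ɖ/. In each pair only place changes, matching the preceding consonant, while manner and voice stay constant.
/ɲ/ is a voiced palatal nasal. The preceding trigger /d/ is alveolar, so /ɲ/ must become alveolar as well.
A voiced alveolar nasal is [n], so the surface segment is [n].

[xednɛle]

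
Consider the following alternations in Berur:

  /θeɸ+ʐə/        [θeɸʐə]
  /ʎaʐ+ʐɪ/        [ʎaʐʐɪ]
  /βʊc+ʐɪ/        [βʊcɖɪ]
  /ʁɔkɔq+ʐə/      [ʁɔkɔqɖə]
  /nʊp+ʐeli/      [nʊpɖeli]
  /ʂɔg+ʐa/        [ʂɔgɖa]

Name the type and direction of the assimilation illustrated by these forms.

Comparing underlying and surface forms, /ʐ/ → [ɖ] is the alternation; the neighbouring /c/ is constant.
The change fricative → stop matches the manner of the preceding /c/, identifying this as manner assimilation.
Place and voice are unchanged, so the assimilation is partial, not total.
The other alternating forms pattern the same way: /ʐ/ → [ɖ] after /q/ (fricative → stop, matching a stop); /ʐ/ → [ɖ] after /p/ (fricative → stop, matching a stop); /ʐ/ → [ɖ] after /g/ (fricative → stop, matching a stop) — only manner changes, and always toward the preceding segment.
No alternation appears in [θeɸʐə], [ʎaʐʐɪ]: there the adjacent consonants already agree in manner (/ʐ/ and /ɸ/ are both fricatives; /ʐ/ and /ʐ/ are both fricatives), so these forms are consistent with the same rule.
The trigger is the preceding segment, so the direction is progressive (perseverative).

progressive manner assimilation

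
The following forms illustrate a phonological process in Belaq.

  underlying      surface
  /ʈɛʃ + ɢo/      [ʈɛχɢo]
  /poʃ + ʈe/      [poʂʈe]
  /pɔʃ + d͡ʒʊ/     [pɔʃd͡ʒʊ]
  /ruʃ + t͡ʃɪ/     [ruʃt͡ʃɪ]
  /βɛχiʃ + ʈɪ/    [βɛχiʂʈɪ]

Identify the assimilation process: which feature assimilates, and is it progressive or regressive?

Underlying /ʃ/ is realised as [χ] next to /ɢ/; /ɢ/ itself does not change.
/ʃ/ is postalveolar while /ɢ/ is uvular; the output [χ] is uvular, matching the trigger — so the feature that spreads is place.
Manner and voice are unchanged, so the assimilation is partial, not total.
The other alternating form patterns the same way: /ʃ/ → [ʂ] before /ʈ/ (postalveolar → retroflex, matching retroflex) — only place changes, and always toward the following segment.
Nothing changes in [pɔʃd͡ʒʊ], [ruʃt͡ʃɪ]: there the adjacent consonants already agree in place (/ʃ/ and /d͡ʒ/ are both postalveolar; /ʃ/ and /t͡ʃ/ are both postalveolar), so these forms are consistent with the same rule.
The trigger is the following segment, so the direction is regressive (anticipatory).

regressive place assimilation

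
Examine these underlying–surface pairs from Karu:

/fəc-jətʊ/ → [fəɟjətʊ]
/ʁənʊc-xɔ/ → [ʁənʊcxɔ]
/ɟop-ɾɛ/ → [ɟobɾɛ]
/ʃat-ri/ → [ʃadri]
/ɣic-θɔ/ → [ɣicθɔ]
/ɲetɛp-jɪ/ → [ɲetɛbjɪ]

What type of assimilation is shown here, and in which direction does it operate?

The segment that alternates is /c/, which surfaces as [ɟ] when adjacent to /j/.
/c/ is voiceless while /j/ is voiced; the output [ɟ] is voiced, matching the trigger — so the feature that spreads is voicing.
Place and manner are unchanged, so the assimilation is partial, not total.
Checking the remaining alternations: /p/ → [b] before /ɾ/ (voiceless → voiced, matching voiced); /t/ → [d] before /r/ (voiceless → voiced, matching voiced); /p/ → [b] before /j/ (voiceless → voiced, matching voiced) — only voicing changes, and always toward the following segment.
No alternation appears in [ʁənʊcxɔ], [ɣicθɔ]: there the adjacent consonants already agree in voicing (/c/ and /x/ are both voiceless; /c/ and /θ/ are both voiceless), so these forms are consistent with the same rule.
The trigger is the following segment, so the direction is regressive (anticipatory).

regressive voicing assimilation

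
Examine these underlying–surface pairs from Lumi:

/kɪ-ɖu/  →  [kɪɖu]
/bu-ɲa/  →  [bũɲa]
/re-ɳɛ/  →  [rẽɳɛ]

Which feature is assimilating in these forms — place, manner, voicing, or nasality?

nasality

The vowel /u/ surfaces as nasalised [ũ] next to the following nasal /ɲ/ — it has acquired the [+nasal] feature of its neighbour.
Likewise in the remaining data: /e/ → [ẽ] before /ɳ/ — each time a vowel is nasalised next to a following nasal.
No change occurs in [kɪɖu] because the vowel at the boundary is adjacent to an oral consonant, not a nasal (/ɪ/ next to /ɖ/).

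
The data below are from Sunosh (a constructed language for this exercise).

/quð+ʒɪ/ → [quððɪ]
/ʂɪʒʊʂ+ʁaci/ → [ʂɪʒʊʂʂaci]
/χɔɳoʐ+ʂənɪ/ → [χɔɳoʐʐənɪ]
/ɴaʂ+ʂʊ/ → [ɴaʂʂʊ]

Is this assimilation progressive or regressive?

Underlying /ʒ/ is realised as [ð] next to /ð/; /ð/ itself does not change.
The output [ð] is identical to the trigger /ð/ — every feature (place, manner, voicing) has been copied — so this is total assimilation.
The other forms behave the same way: /ʁ/ → [ʂ] after /ʂ/; /ʂ/ → [ʐ] after /ʐ/ — in each case the output is a copy of the preceding consonant.
In [ɴaʂʂʊ] the two consonants at the boundary are already identical (/ʂ/ + /ʂ/), so the rule applies vacuously and nothing changes.
The trigger is the preceding segment, so the direction is progressive (perseverative).

progressive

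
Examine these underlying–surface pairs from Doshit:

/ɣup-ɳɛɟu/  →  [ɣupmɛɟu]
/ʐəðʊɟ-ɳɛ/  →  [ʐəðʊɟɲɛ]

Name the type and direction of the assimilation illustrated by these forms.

progressive place assimilation

Comparing underlying and surface forms, /ɳ/ → [m] is the alternation; the neighbouring /p/ is constant.
/ɳ/ is retroflex while /p/ is bilabial; the output [m] is bilabial, matching the trigger — so the feature that spreads is place.
Manner and voice are unchanged, so the assimilation is partial, not total.
The same holds elsewhere in the data: /ɳ/ → [ɲ] after /ɟ/ (retroflex → palatal, matching palatal) — only place changes, and always toward the preceding segment.
The trigger is the preceding segment, so the direction is progressive (perseverative).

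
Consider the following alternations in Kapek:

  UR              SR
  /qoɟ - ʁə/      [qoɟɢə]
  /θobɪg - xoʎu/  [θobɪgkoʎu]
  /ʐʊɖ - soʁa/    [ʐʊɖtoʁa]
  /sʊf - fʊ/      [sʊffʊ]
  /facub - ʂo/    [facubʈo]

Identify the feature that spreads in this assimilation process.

manner

Comparing underlying and surface forms, /ʁ/ → [ɢ] is the alternation; the neighbouring /ɟ/ is constant.
/ʁ/ is a fricative while /ɟ/ is a stop; the output [ɢ] is a stop, matching the trigger — so the feature that spreads is manner.
The other alternating forms pattern the same way: /x/ → [k] after /g/ (fricative → stop, matching a stop); /s/ → [t] after /ɖ/ (fricative → stop, matching a stop); /ʂ/ → [ʈ] after /b/ (fricative → stop, matching a stop) — only manner changes, and always toward the preceding segment.
Nothing changes in [sʊffʊ]: there the adjacent consonants already agree in manner (/f/ and /f/ are both fricatives), so this form is consistent with the same rule.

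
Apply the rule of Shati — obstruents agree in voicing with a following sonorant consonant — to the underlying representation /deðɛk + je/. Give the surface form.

[deðɛgje]

/k/ is a voiceless velar stop. The following trigger /j/ is voiced, so /k/ must become voiced as well.
The voiced velar stop is [g], so /k/ → [g].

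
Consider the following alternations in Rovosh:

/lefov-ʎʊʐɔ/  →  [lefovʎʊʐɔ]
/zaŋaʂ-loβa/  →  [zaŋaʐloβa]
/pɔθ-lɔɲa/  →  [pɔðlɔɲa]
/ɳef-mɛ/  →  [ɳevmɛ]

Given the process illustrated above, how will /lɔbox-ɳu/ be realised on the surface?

[lɔboɣɳu]

The data show regressive voicing assimilation: /ʂ/ → [ʐ] before /l/; /θ/ → [ð] before /l/; /f/ → [v] before /m/. In each pair only voicing changes, matching the following consonant, while place and manner stay constant.
No alternation appears in [lefovʎʊʐɔ]: there the adjacent consonants already agree in voicing (/v/ and /ʎ/ are both voiced), so this form is consistent with the same rule.
The rule targets /x/ (voiceless velar fricative), which sits before the trigger /ɳ/ (voiced).
A voiced velar fricative is [ɣ], so the surface segment is [ɣ].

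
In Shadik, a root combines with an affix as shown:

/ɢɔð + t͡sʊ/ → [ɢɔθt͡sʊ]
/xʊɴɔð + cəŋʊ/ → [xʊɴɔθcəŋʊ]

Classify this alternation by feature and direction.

regressive voicing assimilation

The segment that alternates is /ð/, which surfaces as [θ] when adjacent to /t͡s/.
/ð/ is voiced while /t͡s/ is voiceless; the output [θ] is voiceless, matching the trigger — so the feature that spreads is voicing.
Place and manner are unchanged, so the assimilation is partial, not total.
Checking the remaining alternation: /ð/ → [θ] before /c/ (voiced → voiceless, matching voiceless) — only voicing changes, and always toward the following segment.
The trigger is the following segment, so the direction is regressive (anticipatory).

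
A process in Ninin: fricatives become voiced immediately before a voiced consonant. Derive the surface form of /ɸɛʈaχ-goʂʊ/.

[ɸɛʈaʁgoʂʊ]

The rule targets /χ/ (voiceless uvular fricative), which sits before the trigger /g/ (voiced).
A voiced uvular fricative is [ʁ], so the surface segment is [ʁ].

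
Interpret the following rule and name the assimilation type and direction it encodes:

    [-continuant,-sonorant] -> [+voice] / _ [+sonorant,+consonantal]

regressive voicing assimilation

The structural change is [+voice], and the conditioning segment [+sonorant,+consonantal] (a sonorant consonant) is itself voiced, so the target comes to share the voicing of its neighbour — voicing assimilation.
Since the environment is written after the underscore, the trigger follows the target; the direction is regressive.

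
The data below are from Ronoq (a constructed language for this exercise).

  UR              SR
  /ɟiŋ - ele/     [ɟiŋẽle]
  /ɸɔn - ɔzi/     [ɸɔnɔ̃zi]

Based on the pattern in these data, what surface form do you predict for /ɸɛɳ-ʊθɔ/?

The data show progressive nasality assimilation (vowel nasalisation): /e/ → [ẽ] after /ŋ/; /ɔ/ → [ɔ̃] after /n/ — a vowel is nasalised by an immediately preceding nasal consonant.
The vowel /ʊ/ is adjacent to the preceding nasal /ɳ/, so it acquires [+nasal] and surfaces as [ʊ̃].

[ɸɛɳʊ̃θɔ]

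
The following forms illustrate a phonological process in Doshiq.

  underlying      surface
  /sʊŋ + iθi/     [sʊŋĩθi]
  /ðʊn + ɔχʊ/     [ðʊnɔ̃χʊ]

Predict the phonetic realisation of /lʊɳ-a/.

[lʊɳã]

The data show progressive nasality assimilation (vowel nasalisation): /i/ → [ĩ] after /ŋ/; /ɔ/ → [ɔ̃] after /n/ — a vowel is nasalised by an immediately preceding nasal consonant.
/a/ sits next to the nasal /ɳ/ and is therefore nasalised to [ã].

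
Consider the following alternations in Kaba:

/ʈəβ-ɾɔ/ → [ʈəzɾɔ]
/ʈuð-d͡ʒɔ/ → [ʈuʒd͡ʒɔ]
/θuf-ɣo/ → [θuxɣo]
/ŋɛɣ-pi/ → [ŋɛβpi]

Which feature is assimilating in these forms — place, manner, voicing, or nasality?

place

The segment that alternates is /β/, which surfaces as [z] when adjacent to /ɾ/.
The change bilabial → alveolar matches the place of the following /ɾ/, identifying this as place assimilation.
Checking the remaining alternations: /ð/ → [ʒ] before /d͡ʒ/ (dental → postalveolar, matching postalveolar); /f/ → [x] before /ɣ/ (labiodental → velar, matching velar); /ɣ/ → [β] before /p/ (velar → bilabial, matching bilabial) — only place changes, and always toward the following segment.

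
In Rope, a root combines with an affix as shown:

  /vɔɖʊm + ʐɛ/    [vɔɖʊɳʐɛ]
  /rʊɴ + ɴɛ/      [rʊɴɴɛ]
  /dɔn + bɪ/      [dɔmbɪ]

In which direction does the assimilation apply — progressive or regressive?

Underlying /m/ is realised as [ɳ] next to /ʐ/; /ʐ/ itself does not change.
The change bilabial → retroflex matches the place of the following /ʐ/, identifying this as place assimilation.
The other alternating form patterns the same way: /n/ → [m] before /b/ (alveolar → bilabial, matching bilabial) — only place changes, and always toward the following segment.
Nothing changes in [rʊɴɴɛ]: there the adjacent consonants already agree in place (/ɴ/ and /ɴ/ are both uvular), so this form is consistent with the same rule.
Since the segment that changes precedes the conditioning segment, the assimilation is regressive.

regressive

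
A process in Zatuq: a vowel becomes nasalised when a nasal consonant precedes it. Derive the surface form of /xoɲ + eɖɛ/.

/e/ sits next to the nasal /ɲ/ and is therefore nasalised to [ẽ].

[xoɲẽɖɛ]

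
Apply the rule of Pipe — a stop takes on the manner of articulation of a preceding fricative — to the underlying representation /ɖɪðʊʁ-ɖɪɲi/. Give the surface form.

[ɖɪðʊʁʐɪɲi]

/ɖ/ is a voiced retroflex stop. The preceding trigger /ʁ/ is a fricative, so /ɖ/ must become a fricative as well.
A voiced retroflex fricative is [ʐ], so the surface segment is [ʐ].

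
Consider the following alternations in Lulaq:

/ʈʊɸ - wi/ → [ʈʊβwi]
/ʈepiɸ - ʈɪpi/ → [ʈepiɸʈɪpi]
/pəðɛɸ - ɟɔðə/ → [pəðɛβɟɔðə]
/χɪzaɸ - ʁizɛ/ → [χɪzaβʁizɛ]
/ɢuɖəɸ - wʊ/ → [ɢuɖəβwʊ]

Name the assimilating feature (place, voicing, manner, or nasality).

Underlying /ɸ/ is realised as [β] next to /w/; /w/ itself does not change.
The change voiceless → voiced matches the voicing of the following /w/, identifying this as voicing assimilation.
The same holds elsewhere in the data: /ɸ/ → [β] before /ɟ/ (voiceless → voiced, matching voiced); /ɸ/ → [β] before /ʁ/ (voiceless → voiced, matching voiced) — only voicing changes, and always toward the following segment.
No alternation appears in [ʈepiɸʈɪpi]: there the adjacent consonants already agree in voicing (/ɸ/ and /ʈ/ are both voiceless), so this form is consistent with the same rule.

voicing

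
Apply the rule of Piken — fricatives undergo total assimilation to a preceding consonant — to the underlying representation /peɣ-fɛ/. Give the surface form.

/f/ is the segment targeted by the rule; it sits immediately after /ɣ/, so it assimilates completely and surfaces as [ɣ].

[peɣɣɛ]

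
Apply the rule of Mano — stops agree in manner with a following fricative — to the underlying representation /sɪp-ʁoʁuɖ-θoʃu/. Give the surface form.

[sɪɸʁoʁuʐθoʃu]

/p/ is a voiceless bilabial stop. The following trigger /ʁ/ is a fricative, so /p/ must become a fricative as well.
The voiceless bilabial fricative is [ɸ], so /p/ → [ɸ].
The same rule applies at the second boundary: /ɖ/ → [ʐ] next to /θ/.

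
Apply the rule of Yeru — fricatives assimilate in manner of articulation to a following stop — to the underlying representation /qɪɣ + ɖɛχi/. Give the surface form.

The rule targets /ɣ/ (voiced velar fricative), which sits before the trigger /ɖ/ (stop).
A voiced velar stop is [g], so the surface segment is [g].

[qɪgɖɛχi]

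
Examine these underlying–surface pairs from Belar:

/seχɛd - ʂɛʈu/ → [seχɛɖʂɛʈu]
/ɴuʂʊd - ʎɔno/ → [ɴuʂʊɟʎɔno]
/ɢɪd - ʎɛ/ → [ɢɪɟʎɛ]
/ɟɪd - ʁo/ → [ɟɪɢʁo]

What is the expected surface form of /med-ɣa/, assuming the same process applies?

The data show regressive place assimilation: /d/ → [ɖ] before /ʂ/; /d/ → [ɟ] before /ʎ/; /d/ → [ɢ] before /ʁ/. In each pair only place changes, matching the following consonant, while manner and voice stay constant.
/d/ is a voiced alveolar stop. The following trigger /ɣ/ is velar, so /d/ must become velar as well.
Changing only its place to velar gives [g] — the voiced velar stop.

[megɣa]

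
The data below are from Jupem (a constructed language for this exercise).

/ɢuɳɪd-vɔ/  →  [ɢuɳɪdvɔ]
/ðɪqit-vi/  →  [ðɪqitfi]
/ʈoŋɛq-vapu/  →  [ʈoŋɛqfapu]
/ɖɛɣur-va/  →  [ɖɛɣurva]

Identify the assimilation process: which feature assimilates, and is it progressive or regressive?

progressive voicing assimilation

The segment that alternates is /v/, which surfaces as [f] when adjacent to /t/.
The change voiced → voiceless matches the voicing of the preceding /t/, identifying this as voicing assimilation.
Place and manner are unchanged, so the assimilation is partial, not total.
Checking the remaining alternation: /v/ → [f] after /q/ (voiced → voiceless, matching voiceless) — only voicing changes, and always toward the preceding segment.
Nothing changes in [ɢuɳɪdvɔ], [ɖɛɣurva]: there the adjacent consonants already agree in voicing (/v/ and /d/ are both voiced; /v/ and /r/ are both voiced), so these forms are consistent with the same rule.
Since the segment that changes follows the conditioning segment, the assimilation is progressive.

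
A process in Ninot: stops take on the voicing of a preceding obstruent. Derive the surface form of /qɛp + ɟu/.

[qɛpcu]

/ɟ/ is a voiced palatal stop. The preceding trigger /p/ is voiceless, so /ɟ/ must become voiceless as well.
A voiceless palatal stop is [c], so the surface segment is [c].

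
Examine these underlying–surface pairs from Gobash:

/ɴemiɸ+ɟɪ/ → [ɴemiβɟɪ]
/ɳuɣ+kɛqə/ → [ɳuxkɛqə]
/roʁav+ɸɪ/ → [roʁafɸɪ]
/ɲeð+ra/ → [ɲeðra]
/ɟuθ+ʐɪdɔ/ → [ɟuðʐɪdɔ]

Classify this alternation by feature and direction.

The segment that alternates is /ɸ/, which surfaces as [β] when adjacent to /ɟ/.
The change voiceless → voiced matches the voicing of the following /ɟ/, identifying this as voicing assimilation.
Place and manner are unchanged, so the assimilation is partial, not total.
The other alternating forms pattern the same way: /ɣ/ → [x] before /k/ (voiced → voiceless, matching voiceless); /v/ → [f] before /ɸ/ (voiced → voiceless, matching voiceless); /θ/ → [ð] before /ʐ/ (voiceless → voiced, matching voiced) — only voicing changes, and always toward the following segment.
Nothing changes in [ɲeðra]: there the adjacent consonants already agree in voicing (/ð/ and /r/ are both voiced), so this form is consistent with the same rule.
The trigger is the following segment, so the direction is regressive (anticipatory).

regressive voicing assimilation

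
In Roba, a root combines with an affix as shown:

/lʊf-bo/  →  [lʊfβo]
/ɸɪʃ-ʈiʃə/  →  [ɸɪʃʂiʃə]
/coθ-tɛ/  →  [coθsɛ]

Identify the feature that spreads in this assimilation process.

manner

Underlying /b/ is realised as [β] next to /f/; /f/ itself does not change.
The change stop → fricative matches the manner of the preceding /f/, identifying this as manner assimilation.
The same holds elsewhere in the data: /ʈ/ → [ʂ] after /ʃ/ (stop → fricative, matching a fricative); /t/ → [s] after /θ/ (stop → fricative, matching a fricative) — only manner changes, and always toward the preceding segment.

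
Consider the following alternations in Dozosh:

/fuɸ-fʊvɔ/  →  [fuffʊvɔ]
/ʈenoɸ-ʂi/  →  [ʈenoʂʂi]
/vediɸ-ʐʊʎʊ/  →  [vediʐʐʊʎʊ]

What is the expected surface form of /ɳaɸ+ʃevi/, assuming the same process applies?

[ɳaʃʃevi]

The data show regressive total assimilation (/ɸ/ → [f] before /f/; /ɸ/ → [ʂ] before /ʂ/; /ɸ/ → [ʐ] before /ʐ/): in every case the target segment becomes identical to its following neighbour, copying more than a single feature.
/ɸ/ is the segment targeted by the rule; it sits immediately before /ʃ/, so it assimilates completely and surfaces as [ʃ].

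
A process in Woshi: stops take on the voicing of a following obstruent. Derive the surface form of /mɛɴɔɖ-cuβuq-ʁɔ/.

/ɖ/ is a voiced retroflex stop. The following trigger /c/ is voiceless, so /ɖ/ must become voiceless as well.
Changing only its voicing to voiceless gives [ʈ] — the voiceless retroflex stop.
At the second juncture, /q/ likewise becomes [ɢ] adjacent to /ʁ/.

[mɛɴɔʈcuβuɢʁɔ]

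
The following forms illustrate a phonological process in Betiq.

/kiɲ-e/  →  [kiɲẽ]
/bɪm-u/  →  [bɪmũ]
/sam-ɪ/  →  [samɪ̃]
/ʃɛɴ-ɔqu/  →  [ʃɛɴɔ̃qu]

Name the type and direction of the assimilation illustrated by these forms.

The vowel /e/ surfaces as nasalised [ẽ] next to the preceding nasal /ɲ/ — it has acquired the [+nasal] feature of its neighbour.
Likewise in the remaining data: /u/ → [ũ] after /m/; /ɪ/ → [ɪ̃] after /m/; /ɔ/ → [ɔ̃] after /ɴ/ — each time a vowel is nasalised next to a preceding nasal.
Because the conditioning nasal is to the left of the vowel that changes, the process is progressive (perseverative).

progressive nasality assimilation (vowel nasalisation)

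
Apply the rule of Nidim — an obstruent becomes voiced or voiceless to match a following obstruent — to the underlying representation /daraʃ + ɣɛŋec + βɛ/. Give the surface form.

/ʃ/ is a voiceless postalveolar fricative. The following trigger /ɣ/ is voiced, so /ʃ/ must become voiced as well.
Changing only its voicing to voiced gives [ʒ] — the voiced postalveolar fricative.
The same rule applies at the second boundary: /c/ → [ɟ] next to /β/.

[daraʒɣɛŋeɟβɛ]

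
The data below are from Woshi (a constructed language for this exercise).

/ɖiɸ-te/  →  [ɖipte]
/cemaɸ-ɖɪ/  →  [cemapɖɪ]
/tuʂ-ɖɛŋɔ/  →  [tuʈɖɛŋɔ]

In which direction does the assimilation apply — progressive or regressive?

regressive

Underlying /ɸ/ is realised as [p] next to /t/; /t/ itself does not change.
/ɸ/ is a fricative while /t/ is a stop; the output [p] is a stop, matching the trigger — so the feature that spreads is manner.
The other alternating forms pattern the same way: /ɸ/ → [p] before /ɖ/ (fricative → stop, matching a stop); /ʂ/ → [ʈ] before /ɖ/ (fricative → stop, matching a stop) — only manner changes, and always toward the following segment.
Since the segment that changes precedes the conditioning segment, the assimilation is regressive.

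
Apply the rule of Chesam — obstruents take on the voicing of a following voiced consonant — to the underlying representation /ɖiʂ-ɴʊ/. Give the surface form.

[ɖiʐɴʊ]

/ʂ/ is a voiceless retroflex fricative. The following trigger /ɴ/ is voiced, so /ʂ/ must become voiced as well.
Changing only its voicing to voiced gives [ʐ] — the voiced retroflex fricative.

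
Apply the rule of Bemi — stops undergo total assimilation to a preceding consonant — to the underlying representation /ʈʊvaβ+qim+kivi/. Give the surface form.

/q/ is the segment targeted by the rule; it sits immediately after /β/, so it assimilates completely and surfaces as [β].
At the second juncture, /k/ likewise becomes [m] adjacent to /m/.

[ʈʊvaββimmivi]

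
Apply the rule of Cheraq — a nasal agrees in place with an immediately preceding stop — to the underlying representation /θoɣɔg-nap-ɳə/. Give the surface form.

[θoɣɔgŋapmə]

/n/ is a voiced alveolar nasal. The preceding trigger /g/ is velar, so /n/ must become velar as well.
A voiced velar nasal is [ŋ], so the surface segment is [ŋ].
The same rule applies at the second boundary: /ɳ/ → [m] next to /p/.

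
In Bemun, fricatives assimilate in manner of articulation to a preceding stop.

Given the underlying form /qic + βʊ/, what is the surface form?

[qicbʊ]

The rule targets /β/ (voiced bilabial fricative), which sits after the trigger /c/ (stop).
Changing only its manner to stop gives [b] — the voiced bilabial stop.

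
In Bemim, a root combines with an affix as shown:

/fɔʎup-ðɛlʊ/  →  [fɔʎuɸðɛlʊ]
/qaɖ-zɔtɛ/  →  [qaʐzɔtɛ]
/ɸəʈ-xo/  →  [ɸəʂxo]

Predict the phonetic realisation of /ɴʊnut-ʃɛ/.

The data show regressive manner assimilation: /p/ → [ɸ] before /ð/; /ɖ/ → [ʐ] before /z/; /ʈ/ → [ʂ] before /x/. In each pair only manner changes, matching the following consonant, while place and voice stay constant.
The rule targets /t/ (voiceless alveolar stop), which sits before the trigger /ʃ/ (fricative).
The voiceless alveolar fricative is [s], so /t/ → [s].

[ɴʊnusʃɛ]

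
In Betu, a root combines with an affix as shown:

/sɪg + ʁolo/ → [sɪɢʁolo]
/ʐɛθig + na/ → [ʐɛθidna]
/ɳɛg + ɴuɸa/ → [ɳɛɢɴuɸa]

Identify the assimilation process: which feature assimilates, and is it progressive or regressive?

regressive place assimilation

Comparing underlying and surface forms, /g/ → [ɢ] is the alternation; the neighbouring /ʁ/ is constant.
/g/ is velar while /ʁ/ is uvular; the output [ɢ] is uvular, matching the trigger — so the feature that spreads is place.
Manner and voice are unchanged, so the assimilation is partial, not total.
The same holds elsewhere in the data: /g/ → [d] before /n/ (velar → alveolar, matching alveolar); /g/ → [ɢ] before /ɴ/ (velar → uvular, matching uvular) — only place changes, and always toward the following segment.
Since the segment that changes precedes the conditioning segment, the assimilation is regressive.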